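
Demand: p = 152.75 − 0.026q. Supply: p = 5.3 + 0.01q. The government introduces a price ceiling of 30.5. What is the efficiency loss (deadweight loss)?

Competitive equilibrium: 152.75 − 0.026q = 5.3 + 0.01q → q* = 4095.8333, p* = 46.2583.
At the ceiling p = 30.5, quantity supplied = (30.5 − 5.3)/0.01 = 2520.
Willingness to pay at q' = 2520: 152.75 − 0.026·2520 = 87.23.
Δq = 4095.8333 − 2520 = 1575.8333; wedge = 87.23 − 30.5 = 56.73.
Deadweight loss = ½ × 1575.8333 × 56.73 = 44698.51.

44698.51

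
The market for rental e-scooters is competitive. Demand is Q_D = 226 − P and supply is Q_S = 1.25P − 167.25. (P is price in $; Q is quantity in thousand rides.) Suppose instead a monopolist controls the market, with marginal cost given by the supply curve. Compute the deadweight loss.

In inverse form: demand P = 226 − Q, supply P = 133.8 + 0.8Q.
Competitive equilibrium: 226 − Q = 133.8 + 0.8Q → Q* = 51.2222, P* = 174.7778.
Marginal revenue: MR = 226 − 2Q. Set MR = MC: 226 − 2Q = 133.8 + 0.8Q → Q_m = 32.9286.
Price P_m = 226 − 1·32.9286 = 193.0714; MC(Q_m) = 133.8 + 0.8·32.9286 = 160.1429.
Competitive Q* = 51.2222, so ΔQ = 18.2936; wedge = 193.0714 − 160.1429 = 32.9285.
Deadweight loss = ½ × 18.2936 × 32.9285 = $301.19 thousand.

$301.19 thousand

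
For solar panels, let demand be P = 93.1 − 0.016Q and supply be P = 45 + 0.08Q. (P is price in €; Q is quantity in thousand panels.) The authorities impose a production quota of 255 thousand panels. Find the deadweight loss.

Competitive equilibrium: 93.1 − 0.016Q = 45 + 0.08Q → Q* = 501.0417, P* = 85.0833.
At Q = 255: demand price = 93.1 − 0.016·255 = 89.02; supply price = 45 + 0.08·255 = 65.4.
ΔQ = 501.0417 − 255 = 246.0417; wedge = 89.02 − 65.4 = 23.62.
DWL = ½ × 246.0417 × 23.62 = €2905.75 thousand.

€2905.75 thousand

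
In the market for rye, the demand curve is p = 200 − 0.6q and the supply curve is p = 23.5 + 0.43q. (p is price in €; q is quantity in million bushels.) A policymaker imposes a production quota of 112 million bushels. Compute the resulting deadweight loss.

€1814.61 million

Competitive equilibrium: 200 − 0.6q = 23.5 + 0.43q → q* = 171.3592, p* = 97.1845.
At q = 112: demand price = 200 − 0.6·112 = 132.8; supply price = 23.5 + 0.43·112 = 71.66.
Δq = 171.3592 − 112 = 59.3592; wedge = 132.8 − 71.66 = 61.14.
Deadweight loss = ½ × 59.3592 × 61.14 = €1814.61 million.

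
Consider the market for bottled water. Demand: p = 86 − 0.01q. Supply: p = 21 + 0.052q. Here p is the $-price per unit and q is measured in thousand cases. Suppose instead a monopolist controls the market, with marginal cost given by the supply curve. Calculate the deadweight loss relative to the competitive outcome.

$657.26 thousand

Competitive equilibrium: 86 − 0.01q = 21 + 0.052q → q* = 1048.3871, p* = 75.51613.
Marginal revenue: MR = 86 − 0.02q. Set MR = MC: 86 − 0.02q = 21 + 0.052q → q_m = 902.77778.
Price p_m = 86 − 0.01·902.77778 = 76.97222; MC(q_m) = 21 + 0.052·902.77778 = 67.94444.
Competitive q* = 1048.3871, so Δq = 145.60932; wedge = 76.97222 − 67.94444 = 9.02778.
The triangle = ½ × 145.60932 × 9.02778 = $657.26 thousand.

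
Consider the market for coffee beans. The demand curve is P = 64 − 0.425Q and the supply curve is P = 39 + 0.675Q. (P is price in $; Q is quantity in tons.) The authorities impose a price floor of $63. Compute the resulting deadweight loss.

Competitive equilibrium: 64 − 0.425Q = 39 + 0.675Q → Q* = 22.7273, P* = 54.3409.
At the floor P = 63, quantity demanded = (64 − 63)/0.425 = 2.3529.
Sellers' marginal cost at Q' = 2.3529: 39 + 0.675·2.3529 = 40.5882.
ΔQ = 22.7273 − 2.3529 = 20.3744; wedge = 63 − 40.5882 = 22.4118.
Deadweight loss = ½ × 20.3744 × 22.4118 = $228.31.

$228.31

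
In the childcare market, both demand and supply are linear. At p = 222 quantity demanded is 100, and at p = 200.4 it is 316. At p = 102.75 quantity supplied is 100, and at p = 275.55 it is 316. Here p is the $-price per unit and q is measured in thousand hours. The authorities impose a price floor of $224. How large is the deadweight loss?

$10465.31 thousand

Demand slope = (200.4 − 222)/(316 − 100) = −0.1, so p = 232 − 0.1q.
Supply slope = (275.55 − 102.75)/(316 − 100) = 0.8, so p = 22.75 + 0.8q.
Competitive equilibrium: 232 − 0.1q = 22.75 + 0.8q → q* = 232.5, p* = 208.75.
At the floor p = 224, quantity demanded = (232 − 224)/0.1 = 80.
Sellers' marginal cost at q' = 80: 22.75 + 0.8·80 = 86.75.
Δq = 232.5 − 80 = 152.5; wedge = 224 − 86.75 = 137.25.
Deadweight loss = ½ × 152.5 × 137.25 = $10465.31 thousand.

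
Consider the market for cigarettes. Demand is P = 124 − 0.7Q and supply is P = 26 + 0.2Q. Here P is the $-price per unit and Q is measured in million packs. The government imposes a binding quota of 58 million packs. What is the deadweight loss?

Competitive equilibrium: 124 − 0.7Q = 26 + 0.2Q → Q* = 108.8889, P* = 47.7778.
At Q = 58: demand price = 124 − 0.7·58 = 83.4; supply price = 26 + 0.2·58 = 37.6.
ΔQ = 108.8889 − 58 = 50.8889; wedge = 83.4 − 37.6 = 45.8.
The triangle = ½ × 50.8889 × 45.8 = $1165.36 million.

$1165.36 million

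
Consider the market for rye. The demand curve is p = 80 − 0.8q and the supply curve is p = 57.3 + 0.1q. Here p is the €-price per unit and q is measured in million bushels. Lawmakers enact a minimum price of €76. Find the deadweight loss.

€184.02 million

Competitive equilibrium: 80 − 0.8q = 57.3 + 0.1q → q* = 25.2222, p* = 59.8222.
At the floor p = 76, quantity demanded = (80 − 76)/0.8 = 5.
Sellers' marginal cost at q' = 5: 57.3 + 0.1·5 = 57.8.
Δq = 25.2222 − 5 = 20.2222; wedge = 76 − 57.8 = 18.2.
Deadweight loss = ½ × 20.2222 × 18.2 = €184.02 million.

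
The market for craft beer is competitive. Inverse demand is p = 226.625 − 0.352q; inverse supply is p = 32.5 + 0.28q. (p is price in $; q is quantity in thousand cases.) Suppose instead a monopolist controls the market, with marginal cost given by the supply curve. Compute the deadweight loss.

Competitive equilibrium: 226.625 − 0.352q = 32.5 + 0.28q → q* = 307.1598, p* = 118.5047.
Marginal revenue: MR = 226.625 − 0.704q. Set MR = MC: 226.625 − 0.704q = 32.5 + 0.28q → q_m = 197.2815.
Price p_m = 226.625 − 0.352·197.2815 = 157.1819; MC(q_m) = 32.5 + 0.28·197.2815 = 87.7388.
Competitive q* = 307.1598, so Δq = 109.8783; wedge = 157.1819 − 87.7388 = 69.4431.
DWL = ½ × 109.8783 × 69.4431 = $3815.14 thousand.

$3815.14 thousand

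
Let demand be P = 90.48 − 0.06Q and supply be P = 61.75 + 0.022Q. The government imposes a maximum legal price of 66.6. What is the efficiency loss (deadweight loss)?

Competitive equilibrium: 90.48 − 0.06Q = 61.75 + 0.022Q → Q* = 350.3659, P* = 69.458.
At the ceiling P = 66.6, quantity supplied = (66.6 − 61.75)/0.022 = 220.4545.
Willingness to pay at Q' = 220.4545: 90.48 − 0.06·220.4545 = 77.2527.
ΔQ = 350.3659 − 220.4545 = 129.9114; wedge = 77.2527 − 66.6 = 10.6527.
The triangle = ½ × 129.9114 × 10.6527 = 691.95.

691.95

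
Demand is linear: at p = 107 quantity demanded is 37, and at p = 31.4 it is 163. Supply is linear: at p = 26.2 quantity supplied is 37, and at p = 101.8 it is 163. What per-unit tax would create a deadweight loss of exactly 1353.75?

Demand slope = (31.4 − 107)/(163 − 37) = −0.6, so p = 129.2 − 0.6q.
Supply slope = (101.8 − 26.2)/(163 − 37) = 0.6, so p = 4 + 0.6q.
Competitive equilibrium: 129.2 − 0.6q = 4 + 0.6q → q* = 104.3333, p* = 66.6.
A tax t gives Δq = t/1.2 and wedge t, so DWL = t²/2.4.
t²/2.4 = 1353.75 → t² = 3249 → t = 57.

57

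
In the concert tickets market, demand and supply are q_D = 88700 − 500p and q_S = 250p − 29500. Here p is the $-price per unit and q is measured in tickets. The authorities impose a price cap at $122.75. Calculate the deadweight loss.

In inverse form: demand p = 177.4 − 0.002q, supply p = 118 + 0.004q.
Competitive equilibrium: 177.4 − 0.002q = 118 + 0.004q → q* = 9900, p* = 157.6.
At the ceiling p = 122.75, quantity supplied = (122.75 − 118)/0.004 = 1187.5.
Willingness to pay at q' = 1187.5: 177.4 − 0.002·1187.5 = 175.025.
Δq = 9900 − 1187.5 = 8712.5; wedge = 175.025 − 122.75 = 52.275.
Welfare loss = ½ × 8712.5 × 52.275 = $227722.97.

$227722.97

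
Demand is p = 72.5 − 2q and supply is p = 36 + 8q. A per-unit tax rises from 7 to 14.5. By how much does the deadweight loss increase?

Competitive equilibrium: 72.5 − 2q = 36 + 8q → q* = 3.65, p* = 65.2.
For a per-unit tax t: Δq = t/10, so DWL = ½·t·(t/10) = t²/20.
At t = 7: DWL = 2.45. At t = 14.5: DWL = 10.513.
Increase = 10.513 − 2.45 = 8.06.

8.06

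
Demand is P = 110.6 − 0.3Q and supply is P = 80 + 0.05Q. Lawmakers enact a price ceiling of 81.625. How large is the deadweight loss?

528

Competitive equilibrium: 110.6 − 0.3Q = 80 + 0.05Q → Q* = 87.4286, P* = 84.3714.
At the ceiling P = 81.625, quantity supplied = (81.625 − 80)/0.05 = 32.5.
Willingness to pay at Q' = 32.5: 110.6 − 0.3·32.5 = 100.85.
ΔQ = 87.4286 − 32.5 = 54.9286; wedge = 100.85 − 81.625 = 19.225.
Deadweight loss = ½ × 54.9286 × 19.225 = 528.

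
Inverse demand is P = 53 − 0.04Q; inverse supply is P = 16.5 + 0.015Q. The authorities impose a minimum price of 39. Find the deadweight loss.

Competitive equilibrium: 53 − 0.04Q = 16.5 + 0.015Q → Q* = 663.6364, P* = 26.4545.
At the floor P = 39, quantity demanded = (53 − 39)/0.04 = 350.
Sellers' marginal cost at Q' = 350: 16.5 + 0.015·350 = 21.75.
ΔQ = 663.6364 − 350 = 313.6364; wedge = 39 − 21.75 = 17.25.
Deadweight loss = ½ × 313.6364 × 17.25 = 2705.11.

2705.11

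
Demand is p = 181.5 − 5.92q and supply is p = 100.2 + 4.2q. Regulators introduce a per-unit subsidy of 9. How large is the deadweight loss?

4

Competitive equilibrium: 181.5 − 5.92q = 100.2 + 4.2q → q* = 8.0336, p* = 133.9411.
The subsidy lowers effective supply by 9: p = 91.2 + 4.2q.
New quantity: 181.5 − 5.92q = 91.2 + 4.2q → q' = 8.9229.
Overproduction Δq = 8.9229 − 8.0336 = 0.8893; wedge = subsidy = 9.
Welfare loss = ½ × 0.8893 × 9 = 4.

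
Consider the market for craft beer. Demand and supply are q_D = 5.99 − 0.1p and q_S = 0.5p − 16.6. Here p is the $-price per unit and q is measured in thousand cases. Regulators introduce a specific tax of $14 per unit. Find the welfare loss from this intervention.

In inverse form: demand p = 59.9 − 10q, supply p = 33.2 + 2q.
Competitive equilibrium: 59.9 − 10q = 33.2 + 2q → q* = 2.225, p* = 37.65.
With the tax, the buyer price exceeds the seller price by 14: (59.9 − 10q) − (33.2 + 2q) = 14 → q' = 1.0583.
Δq = 2.225 − 1.0583 = 1.1667; the wedge equals the tax, 14.
Deadweight loss = ½ × 1.1667 × 14 = $8.17 thousand.

$8.17 thousand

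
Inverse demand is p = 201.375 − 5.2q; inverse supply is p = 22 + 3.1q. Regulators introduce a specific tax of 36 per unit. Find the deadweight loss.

Competitive equilibrium: 201.375 − 5.2q = 22 + 3.1q → q* = 21.6114, p* = 88.9955.
With the tax, the buyer price exceeds the seller price by 36: (201.375 − 5.2q) − (22 + 3.1q) = 36 → q' = 17.2741.
Δq = 21.6114 − 17.2741 = 4.3373; the wedge equals the tax, 36.
The triangle = ½ × 4.3373 × 36 = 78.07.

78.07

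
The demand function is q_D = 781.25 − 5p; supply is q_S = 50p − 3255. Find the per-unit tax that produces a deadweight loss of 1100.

In inverse form: demand p = 156.25 − 0.2q, supply p = 65.1 + 0.02q.
Competitive equilibrium: 156.25 − 0.2q = 65.1 + 0.02q → q* = 414.3182, p* = 73.3864.
A tax t gives Δq = t/0.22 and wedge t, so DWL = t²/0.44.
t²/0.44 = 1100 → t² = 484 → t = 22.

22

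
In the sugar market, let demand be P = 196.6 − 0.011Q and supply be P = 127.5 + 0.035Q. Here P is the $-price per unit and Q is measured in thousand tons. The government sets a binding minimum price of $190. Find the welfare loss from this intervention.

Competitive equilibrium: 196.6 − 0.011Q = 127.5 + 0.035Q → Q* = 1502.1739, P* = 180.0761.
At the floor P = 190, quantity demanded = (196.6 − 190)/0.011 = 600.
Sellers' marginal cost at Q' = 600: 127.5 + 0.035·600 = 148.5.
ΔQ = 1502.1739 − 600 = 902.1739; wedge = 190 − 148.5 = 41.5.
Deadweight loss = ½ × 902.1739 × 41.5 = $18720.11 thousand.

$18720.11 thousand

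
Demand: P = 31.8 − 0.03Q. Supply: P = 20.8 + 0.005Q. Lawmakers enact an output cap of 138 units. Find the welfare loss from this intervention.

543.84

Competitive equilibrium: 31.8 − 0.03Q = 20.8 + 0.005Q → Q* = 314.2857, P* = 22.3714.
At Q = 138: demand price = 31.8 − 0.03·138 = 27.66; supply price = 20.8 + 0.005·138 = 21.49.
ΔQ = 314.2857 − 138 = 176.2857; wedge = 27.66 − 21.49 = 6.17.
The triangle = ½ × 176.2857 × 6.17 = 543.84.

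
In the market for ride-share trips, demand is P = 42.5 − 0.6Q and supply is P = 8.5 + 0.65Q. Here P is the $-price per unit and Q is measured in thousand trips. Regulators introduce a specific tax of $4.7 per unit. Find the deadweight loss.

$8.836 thousand

Competitive equilibrium: 42.5 − 0.6Q = 8.5 + 0.65Q → Q* = 27.2, P* = 26.18.
With the tax, the buyer price exceeds the seller price by 4.7: (42.5 − 0.6Q) − (8.5 + 0.65Q) = 4.7 → Q' = 23.44.
ΔQ = 27.2 − 23.44 = 3.76; the wedge equals the tax, 4.7.
The triangle = ½ × 3.76 × 4.7 = $8.836 thousand.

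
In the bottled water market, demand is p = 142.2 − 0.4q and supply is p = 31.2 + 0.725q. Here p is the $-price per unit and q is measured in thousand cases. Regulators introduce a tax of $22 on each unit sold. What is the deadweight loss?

Competitive equilibrium: 142.2 − 0.4q = 31.2 + 0.725q → q* = 98.6667, p* = 102.7333.
With the tax, the buyer price exceeds the seller price by 22: (142.2 − 0.4q) − (31.2 + 0.725q) = 22 → q' = 79.1111.
Δq = 98.6667 − 79.1111 = 19.5556; the wedge equals the tax, 22.
Deadweight loss = ½ × 19.5556 × 22 = $215.11 thousand.

$215.11 thousand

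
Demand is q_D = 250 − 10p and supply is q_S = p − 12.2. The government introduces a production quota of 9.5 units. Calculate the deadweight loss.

2.51

In inverse form: demand p = 25 − 0.1q, supply p = 12.2 + q.
Competitive equilibrium: 25 − 0.1q = 12.2 + q → q* = 11.6364, p* = 23.8364.
At q = 9.5: demand price = 25 − 0.1·9.5 = 24.05; supply price = 12.2 + 1·9.5 = 21.7.
Δq = 11.6364 − 9.5 = 2.1364; wedge = 24.05 − 21.7 = 2.35.
DWL = ½ × 2.1364 × 2.35 = 2.51.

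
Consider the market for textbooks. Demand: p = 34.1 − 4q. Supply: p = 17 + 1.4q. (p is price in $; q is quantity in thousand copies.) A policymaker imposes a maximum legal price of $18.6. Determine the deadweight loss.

$11.06 thousand

Competitive equilibrium: 34.1 − 4q = 17 + 1.4q → q* = 3.1667, p* = 21.4333.
At the ceiling p = 18.6, quantity supplied = (18.6 − 17)/1.4 = 1.1429.
Willingness to pay at q' = 1.1429: 34.1 − 4·1.1429 = 29.5284.
Δq = 3.1667 − 1.1429 = 2.0238; wedge = 29.5284 − 18.6 = 10.9284.
Deadweight loss = ½ × 2.0238 × 10.9284 = $11.06 thousand.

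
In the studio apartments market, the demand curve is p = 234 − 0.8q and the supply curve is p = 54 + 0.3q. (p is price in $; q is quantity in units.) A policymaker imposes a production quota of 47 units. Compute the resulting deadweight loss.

$7482.22

Competitive equilibrium: 234 − 0.8q = 54 + 0.3q → q* = 163.63636, p* = 103.09091.
At q = 47: demand price = 234 − 0.8·47 = 196.4; supply price = 54 + 0.3·47 = 68.1.
Δq = 163.63636 − 47 = 116.63636; wedge = 196.4 − 68.1 = 128.3.
Deadweight loss = ½ × 116.63636 × 128.3 = $7482.22.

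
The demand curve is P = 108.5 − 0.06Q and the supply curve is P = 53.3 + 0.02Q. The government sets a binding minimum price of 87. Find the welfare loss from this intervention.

Competitive equilibrium: 108.5 − 0.06Q = 53.3 + 0.02Q → Q* = 690, P* = 67.1.
At the floor P = 87, quantity demanded = (108.5 − 87)/0.06 = 358.3333.
Sellers' marginal cost at Q' = 358.3333: 53.3 + 0.02·358.3333 = 60.4667.
ΔQ = 690 − 358.3333 = 331.6667; wedge = 87 − 60.4667 = 26.5333.
The triangle = ½ × 331.6667 × 26.5333 = 4400.11.

4400.11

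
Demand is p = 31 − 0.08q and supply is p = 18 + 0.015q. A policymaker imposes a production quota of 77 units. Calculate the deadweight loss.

170.10

Competitive equilibrium: 31 − 0.08q = 18 + 0.015q → q* = 136.8421, p* = 20.0526.
At q = 77: demand price = 31 − 0.08·77 = 24.84; supply price = 18 + 0.015·77 = 19.155.
Δq = 136.8421 − 77 = 59.8421; wedge = 24.84 − 19.155 = 5.685.
DWL = ½ × 59.8421 × 5.685 = 170.10.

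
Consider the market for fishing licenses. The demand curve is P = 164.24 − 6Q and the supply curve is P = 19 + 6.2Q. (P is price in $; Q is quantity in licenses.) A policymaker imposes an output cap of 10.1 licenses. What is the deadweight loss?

Competitive equilibrium: 164.24 − 6Q = 19 + 6.2Q → Q* = 11.9049, P* = 92.8105.
At Q = 10.1: demand price = 164.24 − 6·10.1 = 103.64; supply price = 19 + 6.2·10.1 = 81.62.
ΔQ = 11.9049 − 10.1 = 1.8049; wedge = 103.64 − 81.62 = 22.02.
DWL = ½ × 1.8049 × 22.02 = $19.87.

$19.87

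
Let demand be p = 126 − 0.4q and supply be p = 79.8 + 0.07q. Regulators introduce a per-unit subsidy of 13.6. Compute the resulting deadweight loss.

Competitive equilibrium: 126 − 0.4q = 79.8 + 0.07q → q* = 98.2979, p* = 86.6809.
The subsidy lowers effective supply by 13.6: p = 66.2 + 0.07q.
New quantity: 126 − 0.4q = 66.2 + 0.07q → q' = 127.234.
Overproduction Δq = 127.234 − 98.2979 = 28.9361; wedge = subsidy = 13.6.
Welfare loss = ½ × 28.9361 × 13.6 = 196.77.

196.77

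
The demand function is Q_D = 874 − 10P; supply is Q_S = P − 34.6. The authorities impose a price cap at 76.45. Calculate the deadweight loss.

In inverse form: demand P = 87.4 − 0.1Q, supply P = 34.6 + Q.
Competitive equilibrium: 87.4 − 0.1Q = 34.6 + Q → Q* = 48, P* = 82.6.
At the ceiling P = 76.45, quantity supplied = (76.45 − 34.6)/1 = 41.85.
Willingness to pay at Q' = 41.85: 87.4 − 0.1·41.85 = 83.215.
ΔQ = 48 − 41.85 = 6.15; wedge = 83.215 − 76.45 = 6.765.
Welfare loss = ½ × 6.15 × 6.765 = 20.80.

20.80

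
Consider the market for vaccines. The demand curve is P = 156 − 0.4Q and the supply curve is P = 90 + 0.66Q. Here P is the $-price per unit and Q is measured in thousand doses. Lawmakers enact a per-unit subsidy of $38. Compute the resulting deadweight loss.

$681.13 thousand

Competitive equilibrium: 156 − 0.4Q = 90 + 0.66Q → Q* = 62.2642, P* = 131.0943.
The subsidy lowers effective supply by 38: P = 52 + 0.66Q.
New quantity: 156 − 0.4Q = 52 + 0.66Q → Q' = 98.1132.
Overproduction ΔQ = 98.1132 − 62.2642 = 35.849; wedge = subsidy = 38.
Deadweight loss = ½ × 35.849 × 38 = $681.13 thousand.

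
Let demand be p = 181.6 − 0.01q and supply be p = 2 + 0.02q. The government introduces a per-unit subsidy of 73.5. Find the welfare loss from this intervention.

Competitive equilibrium: 181.6 − 0.01q = 2 + 0.02q → q* = 5986.6667, p* = 121.7333.
The subsidy lowers effective supply by 73.5: p = 0.02q − 71.5.
New quantity: 181.6 − 0.01q = 0.02q − 71.5 → q' = 8436.6667.
Overproduction Δq = 8436.6667 − 5986.6667 = 2450; wedge = subsidy = 73.5.
DWL = ½ × 2450 × 73.5 = 90037.50.

90037.50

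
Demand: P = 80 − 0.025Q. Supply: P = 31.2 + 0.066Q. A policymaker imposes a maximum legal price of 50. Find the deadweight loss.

2876.04

Competitive equilibrium: 80 − 0.025Q = 31.2 + 0.066Q → Q* = 536.2637, P* = 66.5934.
At the ceiling P = 50, quantity supplied = (50 − 31.2)/0.066 = 284.8485.
Willingness to pay at Q' = 284.8485: 80 − 0.025·284.8485 = 72.8788.
ΔQ = 536.2637 − 284.8485 = 251.4152; wedge = 72.8788 − 50 = 22.8788.
The triangle = ½ × 251.4152 × 22.8788 = 2876.04.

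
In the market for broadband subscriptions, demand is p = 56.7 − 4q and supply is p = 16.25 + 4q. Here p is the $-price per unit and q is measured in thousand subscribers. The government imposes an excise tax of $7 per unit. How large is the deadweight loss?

Competitive equilibrium: 56.7 − 4q = 16.25 + 4q → q* = 5.0563, p* = 36.475.
With the tax, the buyer price exceeds the seller price by 7: (56.7 − 4q) − (16.25 + 4q) = 7 → q' = 4.1813.
Δq = 5.0563 − 4.1813 = 0.875; the wedge equals the tax, 7.
The triangle = ½ × 0.875 × 7 = $3.06 thousand.

$3.06 thousand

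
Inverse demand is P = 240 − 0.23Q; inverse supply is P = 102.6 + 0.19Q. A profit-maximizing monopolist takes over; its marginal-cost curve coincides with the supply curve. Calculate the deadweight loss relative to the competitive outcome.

2813.99

Competitive equilibrium: 240 − 0.23Q = 102.6 + 0.19Q → Q* = 327.1429, P* = 164.7571.
Marginal revenue: MR = 240 − 0.46Q. Set MR = MC: 240 − 0.46Q = 102.6 + 0.19Q → Q_m = 211.3846.
Price P_m = 240 − 0.23·211.3846 = 191.3815; MC(Q_m) = 102.6 + 0.19·211.3846 = 142.7631.
Competitive Q* = 327.1429, so ΔQ = 115.7583; wedge = 191.3815 − 142.7631 = 48.6184.
Welfare loss = ½ × 115.7583 × 48.6184 = 2813.99.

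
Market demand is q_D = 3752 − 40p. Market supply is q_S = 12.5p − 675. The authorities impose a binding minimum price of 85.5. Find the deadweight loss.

In inverse form: demand p = 93.8 − 0.025q, supply p = 54 + 0.08q.
Competitive equilibrium: 93.8 − 0.025q = 54 + 0.08q → q* = 379.0476, p* = 84.3238.
At the floor p = 85.5, quantity demanded = (93.8 − 85.5)/0.025 = 332.
Sellers' marginal cost at q' = 332: 54 + 0.08·332 = 80.56.
Δq = 379.0476 − 332 = 47.0476; wedge = 85.5 − 80.56 = 4.94.
Welfare loss = ½ × 47.0476 × 4.94 = 116.21.

116.21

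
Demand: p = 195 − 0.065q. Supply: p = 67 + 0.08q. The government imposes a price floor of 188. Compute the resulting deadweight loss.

43552.76

Competitive equilibrium: 195 − 0.065q = 67 + 0.08q → q* = 882.7586, p* = 137.6207.
At the floor p = 188, quantity demanded = (195 − 188)/0.065 = 107.6923.
Sellers' marginal cost at q' = 107.6923: 67 + 0.08·107.6923 = 75.6154.
Δq = 882.7586 − 107.6923 = 775.0663; wedge = 188 − 75.6154 = 112.3846.
Deadweight loss = ½ × 775.0663 × 112.3846 = 43552.76.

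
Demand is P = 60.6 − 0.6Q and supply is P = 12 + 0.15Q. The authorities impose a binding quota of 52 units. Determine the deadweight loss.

Competitive equilibrium: 60.6 − 0.6Q = 12 + 0.15Q → Q* = 64.8, P* = 21.72.
At Q = 52: demand price = 60.6 − 0.6·52 = 29.4; supply price = 12 + 0.15·52 = 19.8.
ΔQ = 64.8 − 52 = 12.8; wedge = 29.4 − 19.8 = 9.6.
The triangle = ½ × 12.8 × 9.6 = 61.44.

61.44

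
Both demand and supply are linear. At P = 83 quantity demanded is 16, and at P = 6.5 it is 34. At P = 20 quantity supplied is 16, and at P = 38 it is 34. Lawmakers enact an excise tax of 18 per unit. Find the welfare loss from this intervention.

30.86

Demand slope = (6.5 − 83)/(34 − 16) = −4.25, so P = 151 − 4.25Q.
Supply slope = (38 − 20)/(34 − 16) = 1, so P = 4 + Q.
Competitive equilibrium: 151 − 4.25Q = 4 + Q → Q* = 28, P* = 32.
With the tax, the buyer price exceeds the seller price by 18: (151 − 4.25Q) − (4 + Q) = 18 → Q' = 24.5714.
ΔQ = 28 − 24.5714 = 3.4286; the wedge equals the tax, 18.
Deadweight loss = ½ × 3.4286 × 18 = 30.86.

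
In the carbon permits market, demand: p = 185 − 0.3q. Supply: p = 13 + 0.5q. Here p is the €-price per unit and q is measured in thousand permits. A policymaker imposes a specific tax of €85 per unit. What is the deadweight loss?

€4515.625 thousand

Competitive equilibrium: 185 − 0.3q = 13 + 0.5q → q* = 215, p* = 120.5.
With the tax, the buyer price exceeds the seller price by 85: (185 − 0.3q) − (13 + 0.5q) = 85 → q' = 108.75.
Δq = 215 − 108.75 = 106.25; the wedge equals the tax, 85.
Deadweight loss = ½ × 106.25 × 85 = €4515.625 thousand.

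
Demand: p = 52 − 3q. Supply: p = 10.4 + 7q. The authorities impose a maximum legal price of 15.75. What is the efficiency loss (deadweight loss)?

57.65

Competitive equilibrium: 52 − 3q = 10.4 + 7q → q* = 4.16, p* = 39.52.
At the ceiling p = 15.75, quantity supplied = (15.75 − 10.4)/7 = 0.7643.
Willingness to pay at q' = 0.7643: 52 − 3·0.7643 = 49.7071.
Δq = 4.16 − 0.7643 = 3.3957; wedge = 49.7071 − 15.75 = 33.9571.
Welfare loss = ½ × 3.3957 × 33.9571 = 57.65.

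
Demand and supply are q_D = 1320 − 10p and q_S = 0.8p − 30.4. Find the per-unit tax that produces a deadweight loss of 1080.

In inverse form: demand p = 132 − 0.1q, supply p = 38 + 1.25q.
Competitive equilibrium: 132 − 0.1q = 38 + 1.25q → q* = 69.6296, p* = 125.037.
A tax t gives Δq = t/1.35 and wedge t, so DWL = t²/2.7.
t²/2.7 = 1080 → t² = 2916 → t = 54.

54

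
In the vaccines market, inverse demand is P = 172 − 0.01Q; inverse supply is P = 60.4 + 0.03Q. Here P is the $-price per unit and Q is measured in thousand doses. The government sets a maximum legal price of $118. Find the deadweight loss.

Competitive equilibrium: 172 − 0.01Q = 60.4 + 0.03Q → Q* = 2790, P* = 144.1.
At the ceiling P = 118, quantity supplied = (118 − 60.4)/0.03 = 1920.
Willingness to pay at Q' = 1920: 172 − 0.01·1920 = 152.8.
ΔQ = 2790 − 1920 = 870; wedge = 152.8 − 118 = 34.8.
The triangle = ½ × 870 × 34.8 = $15138 thousand.

$15138 thousand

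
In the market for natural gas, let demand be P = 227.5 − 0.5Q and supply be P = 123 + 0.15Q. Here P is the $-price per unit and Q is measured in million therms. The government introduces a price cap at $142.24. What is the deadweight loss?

$343.34 million

Competitive equilibrium: 227.5 − 0.5Q = 123 + 0.15Q → Q* = 160.7692, P* = 147.1154.
At the ceiling P = 142.24, quantity supplied = (142.24 − 123)/0.15 = 128.2667.
Willingness to pay at Q' = 128.2667: 227.5 − 0.5·128.2667 = 163.3667.
ΔQ = 160.7692 − 128.2667 = 32.5025; wedge = 163.3667 − 142.24 = 21.1267.
Deadweight loss = ½ × 32.5025 × 21.1267 = $343.34 million.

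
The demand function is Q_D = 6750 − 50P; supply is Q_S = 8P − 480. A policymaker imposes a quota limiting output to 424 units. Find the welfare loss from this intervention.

630.31

In inverse form: demand P = 135 − 0.02Q, supply P = 60 + 0.125Q.
Competitive equilibrium: 135 − 0.02Q = 60 + 0.125Q → Q* = 517.2414, P* = 124.6552.
At Q = 424: demand price = 135 − 0.02·424 = 126.52; supply price = 60 + 0.125·424 = 113.
ΔQ = 517.2414 − 424 = 93.2414; wedge = 126.52 − 113 = 13.52.
DWL = ½ × 93.2414 × 13.52 = 630.31.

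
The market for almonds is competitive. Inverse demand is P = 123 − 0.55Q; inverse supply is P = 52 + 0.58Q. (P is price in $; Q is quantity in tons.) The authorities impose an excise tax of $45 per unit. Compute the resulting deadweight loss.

Competitive equilibrium: 123 − 0.55Q = 52 + 0.58Q → Q* = 62.8319, P* = 88.4425.
With the tax, the buyer price exceeds the seller price by 45: (123 − 0.55Q) − (52 + 0.58Q) = 45 → Q' = 23.0088.
ΔQ = 62.8319 − 23.0088 = 39.8231; the wedge equals the tax, 45.
Deadweight loss = ½ × 39.8231 × 45 = $896.02.

$896.02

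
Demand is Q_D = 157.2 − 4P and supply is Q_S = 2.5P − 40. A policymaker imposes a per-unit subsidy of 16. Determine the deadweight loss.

196.92

In inverse form: demand P = 39.3 − 0.25Q, supply P = 16 + 0.4Q.
Competitive equilibrium: 39.3 − 0.25Q = 16 + 0.4Q → Q* = 35.8462, P* = 30.3385.
The subsidy lowers effective supply by 16: P = 0 + 0.4Q.
New quantity: 39.3 − 0.25Q = 0 + 0.4Q → Q' = 60.4615.
Overproduction ΔQ = 60.4615 − 35.8462 = 24.6153; wedge = subsidy = 16.
DWL = ½ × 24.6153 × 16 = 196.92.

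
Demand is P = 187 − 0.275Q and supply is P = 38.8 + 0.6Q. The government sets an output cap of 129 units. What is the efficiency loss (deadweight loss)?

Competitive equilibrium: 187 − 0.275Q = 38.8 + 0.6Q → Q* = 169.3714, P* = 140.4229.
At Q = 129: demand price = 187 − 0.275·129 = 151.525; supply price = 38.8 + 0.6·129 = 116.2.
ΔQ = 169.3714 − 129 = 40.3714; wedge = 151.525 − 116.2 = 35.325.
The triangle = ½ × 40.3714 × 35.325 = 713.06.

713.06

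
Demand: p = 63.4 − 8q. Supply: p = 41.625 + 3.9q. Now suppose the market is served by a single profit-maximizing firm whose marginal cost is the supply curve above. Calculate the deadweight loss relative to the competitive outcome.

Competitive equilibrium: 63.4 − 8q = 41.625 + 3.9q → q* = 1.8298, p* = 48.7613.
Marginal revenue: MR = 63.4 − 16q. Set MR = MC: 63.4 − 16q = 41.625 + 3.9q → q_m = 1.0942.
Price p_m = 63.4 − 8·1.0942 = 54.6464; MC(q_m) = 41.625 + 3.9·1.0942 = 45.8924.
Competitive q* = 1.8298, so Δq = 0.7356; wedge = 54.6464 − 45.8924 = 8.754.
The triangle = ½ × 0.7356 × 8.754 = 3.22.

3.22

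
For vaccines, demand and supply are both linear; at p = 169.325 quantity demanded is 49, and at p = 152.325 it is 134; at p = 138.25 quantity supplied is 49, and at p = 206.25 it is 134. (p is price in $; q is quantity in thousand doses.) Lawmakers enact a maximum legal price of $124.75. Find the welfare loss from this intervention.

Demand slope = (152.325 − 169.325)/(134 − 49) = −0.2, so p = 179.125 − 0.2q.
Supply slope = (206.25 − 138.25)/(134 − 49) = 0.8, so p = 99.05 + 0.8q.
Competitive equilibrium: 179.125 − 0.2q = 99.05 + 0.8q → q* = 80.075, p* = 163.11.
At the ceiling p = 124.75, quantity supplied = (124.75 − 99.05)/0.8 = 32.125.
Willingness to pay at q' = 32.125: 179.125 − 0.2·32.125 = 172.7.
Δq = 80.075 − 32.125 = 47.95; wedge = 172.7 − 124.75 = 47.95.
Welfare loss = ½ × 47.95 × 47.95 = $1149.60 thousand.

$1149.60 thousand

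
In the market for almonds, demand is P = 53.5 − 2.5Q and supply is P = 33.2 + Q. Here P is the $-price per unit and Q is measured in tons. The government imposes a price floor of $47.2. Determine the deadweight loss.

$18.83

Competitive equilibrium: 53.5 − 2.5Q = 33.2 + Q → Q* = 5.8, P* = 39.
At the floor P = 47.2, quantity demanded = (53.5 − 47.2)/2.5 = 2.52.
Sellers' marginal cost at Q' = 2.52: 33.2 + 1·2.52 = 35.72.
ΔQ = 5.8 − 2.52 = 3.28; wedge = 47.2 − 35.72 = 11.48.
Deadweight loss = ½ × 3.28 × 11.48 = $18.83.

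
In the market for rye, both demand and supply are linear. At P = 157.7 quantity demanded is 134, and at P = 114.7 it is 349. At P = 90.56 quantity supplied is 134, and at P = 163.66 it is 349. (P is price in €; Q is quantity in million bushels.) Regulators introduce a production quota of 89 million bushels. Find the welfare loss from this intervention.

Demand slope = (114.7 − 157.7)/(349 − 134) = −0.2, so P = 184.5 − 0.2Q.
Supply slope = (163.66 − 90.56)/(349 − 134) = 0.34, so P = 45 + 0.34Q.
Competitive equilibrium: 184.5 − 0.2Q = 45 + 0.34Q → Q* = 258.3333, P* = 132.8333.
At Q = 89: demand price = 184.5 − 0.2·89 = 166.7; supply price = 45 + 0.34·89 = 75.26.
ΔQ = 258.3333 − 89 = 169.3333; wedge = 166.7 − 75.26 = 91.44.
DWL = ½ × 169.3333 × 91.44 = €7741.92 million.

€7741.92 million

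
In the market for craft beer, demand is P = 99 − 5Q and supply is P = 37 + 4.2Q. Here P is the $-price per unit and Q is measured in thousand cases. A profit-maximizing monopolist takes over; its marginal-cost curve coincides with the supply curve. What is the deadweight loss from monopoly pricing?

Competitive equilibrium: 99 − 5Q = 37 + 4.2Q → Q* = 6.7391, P* = 65.3043.
Marginal revenue: MR = 99 − 10Q. Set MR = MC: 99 − 10Q = 37 + 4.2Q → Q_m = 4.3662.
Price P_m = 99 − 5·4.3662 = 77.169; MC(Q_m) = 37 + 4.2·4.3662 = 55.338.
Competitive Q* = 6.7391, so ΔQ = 2.3729; wedge = 77.169 − 55.338 = 21.831.
Welfare loss = ½ × 2.3729 × 21.831 = $25.90 thousand.

$25.90 thousand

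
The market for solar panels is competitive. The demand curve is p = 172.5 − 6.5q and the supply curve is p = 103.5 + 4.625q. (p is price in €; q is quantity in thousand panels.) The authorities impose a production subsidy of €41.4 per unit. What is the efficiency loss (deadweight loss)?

Competitive equilibrium: 172.5 − 6.5q = 103.5 + 4.625q → q* = 6.2022, p* = 132.1854.
The subsidy lowers effective supply by 41.4: p = 62.1 + 4.625q.
New quantity: 172.5 − 6.5q = 62.1 + 4.625q → q' = 9.9236.
Overproduction Δq = 9.9236 − 6.2022 = 3.7214; wedge = subsidy = 41.4.
Deadweight loss = ½ × 3.7214 × 41.4 = €77.03 thousand.

€77.03 thousand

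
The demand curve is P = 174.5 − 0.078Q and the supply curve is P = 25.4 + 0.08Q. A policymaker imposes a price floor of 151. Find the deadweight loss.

32600.41

Competitive equilibrium: 174.5 − 0.078Q = 25.4 + 0.08Q → Q* = 943.67089, P* = 100.89367.
At the floor P = 151, quantity demanded = (174.5 − 151)/0.078 = 301.28205.
Sellers' marginal cost at Q' = 301.28205: 25.4 + 0.08·301.28205 = 49.50256.
ΔQ = 943.67089 − 301.28205 = 642.38884; wedge = 151 − 49.50256 = 101.49744.
Deadweight loss = ½ × 642.38884 × 101.49744 = 32600.41.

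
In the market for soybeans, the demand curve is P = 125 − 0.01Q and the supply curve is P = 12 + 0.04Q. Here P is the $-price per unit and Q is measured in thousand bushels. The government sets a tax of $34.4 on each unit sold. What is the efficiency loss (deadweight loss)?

Competitive equilibrium: 125 − 0.01Q = 12 + 0.04Q → Q* = 2260, P* = 102.4.
With the tax, the buyer price exceeds the seller price by 34.4: (125 − 0.01Q) − (12 + 0.04Q) = 34.4 → Q' = 1572.
ΔQ = 2260 − 1572 = 688; the wedge equals the tax, 34.4.
The triangle = ½ × 688 × 34.4 = $11833.60 thousand.

$11833.60 thousand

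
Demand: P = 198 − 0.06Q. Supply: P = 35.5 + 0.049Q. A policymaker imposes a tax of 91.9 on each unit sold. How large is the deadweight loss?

38741.33

Competitive equilibrium: 198 − 0.06Q = 35.5 + 0.049Q → Q* = 1490.8257, P* = 108.5505.
With the tax, the buyer price exceeds the seller price by 91.9: (198 − 0.06Q) − (35.5 + 0.049Q) = 91.9 → Q' = 647.7064.
ΔQ = 1490.8257 − 647.7064 = 843.1193; the wedge equals the tax, 91.9.
Welfare loss = ½ × 843.1193 × 91.9 = 38741.33.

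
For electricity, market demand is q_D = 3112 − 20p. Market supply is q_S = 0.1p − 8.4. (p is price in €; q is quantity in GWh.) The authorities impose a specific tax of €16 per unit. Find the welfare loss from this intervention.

In inverse form: demand p = 155.6 − 0.05q, supply p = 84 + 10q.
Competitive equilibrium: 155.6 − 0.05q = 84 + 10q → q* = 7.1244, p* = 155.2438.
With the tax, the buyer price exceeds the seller price by 16: (155.6 − 0.05q) − (84 + 10q) = 16 → q' = 5.5323.
Δq = 7.1244 − 5.5323 = 1.5921; the wedge equals the tax, 16.
Deadweight loss = ½ × 1.5921 × 16 = €12.74.

€12.74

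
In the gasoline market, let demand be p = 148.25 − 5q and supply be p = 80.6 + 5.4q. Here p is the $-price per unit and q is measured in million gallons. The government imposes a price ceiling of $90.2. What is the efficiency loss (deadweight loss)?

Competitive equilibrium: 148.25 − 5q = 80.6 + 5.4q → q* = 6.5048, p* = 115.726.
At the ceiling p = 90.2, quantity supplied = (90.2 − 80.6)/5.4 = 1.7778.
Willingness to pay at q' = 1.7778: 148.25 − 5·1.7778 = 139.361.
Δq = 6.5048 − 1.7778 = 4.727; wedge = 139.361 − 90.2 = 49.161.
Welfare loss = ½ × 4.727 × 49.161 = $116.19 million.

$116.19 million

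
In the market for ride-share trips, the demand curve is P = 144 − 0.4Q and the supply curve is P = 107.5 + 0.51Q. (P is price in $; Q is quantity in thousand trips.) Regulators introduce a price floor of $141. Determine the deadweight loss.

$483.85 thousand

Competitive equilibrium: 144 − 0.4Q = 107.5 + 0.51Q → Q* = 40.1099, P* = 127.956.
At the floor P = 141, quantity demanded = (144 − 141)/0.4 = 7.5.
Sellers' marginal cost at Q' = 7.5: 107.5 + 0.51·7.5 = 111.325.
ΔQ = 40.1099 − 7.5 = 32.6099; wedge = 141 − 111.325 = 29.675.
Welfare loss = ½ × 32.6099 × 29.675 = $483.85 thousand.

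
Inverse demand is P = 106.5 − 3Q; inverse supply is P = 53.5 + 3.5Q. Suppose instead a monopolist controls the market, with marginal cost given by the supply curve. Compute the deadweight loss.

21.55

Competitive equilibrium: 106.5 − 3Q = 53.5 + 3.5Q → Q* = 8.1538, P* = 82.0385.
Marginal revenue: MR = 106.5 − 6Q. Set MR = MC: 106.5 − 6Q = 53.5 + 3.5Q → Q_m = 5.5789.
Price P_m = 106.5 − 3·5.5789 = 89.7633; MC(Q_m) = 53.5 + 3.5·5.5789 = 73.0262.
Competitive Q* = 8.1538, so ΔQ = 2.5749; wedge = 89.7633 − 73.0262 = 16.7371.
The triangle = ½ × 2.5749 × 16.7371 = 21.55.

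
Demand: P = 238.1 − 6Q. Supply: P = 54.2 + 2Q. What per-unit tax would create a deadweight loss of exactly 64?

Competitive equilibrium: 238.1 − 6Q = 54.2 + 2Q → Q* = 22.9875, P* = 100.175.
A tax t gives ΔQ = t/8 and wedge t, so DWL = t²/16.
t²/16 = 64 → t² = 1024 → t = 32.

32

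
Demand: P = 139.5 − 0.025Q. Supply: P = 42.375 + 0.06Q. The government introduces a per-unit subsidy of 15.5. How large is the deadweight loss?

Competitive equilibrium: 139.5 − 0.025Q = 42.375 + 0.06Q → Q* = 1142.64706, P* = 110.93382.
The subsidy lowers effective supply by 15.5: P = 26.875 + 0.06Q.
New quantity: 139.5 − 0.025Q = 26.875 + 0.06Q → Q' = 1325.
Overproduction ΔQ = 1325 − 1142.64706 = 182.35294; wedge = subsidy = 15.5.
DWL = ½ × 182.35294 × 15.5 = 1413.24.

1413.24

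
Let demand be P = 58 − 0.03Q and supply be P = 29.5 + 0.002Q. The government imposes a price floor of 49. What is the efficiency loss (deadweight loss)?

Competitive equilibrium: 58 − 0.03Q = 29.5 + 0.002Q → Q* = 890.625, P* = 31.2813.
At the floor P = 49, quantity demanded = (58 − 49)/0.03 = 300.
Sellers' marginal cost at Q' = 300: 29.5 + 0.002·300 = 30.1.
ΔQ = 890.625 − 300 = 590.625; wedge = 49 − 30.1 = 18.9.
Deadweight loss = ½ × 590.625 × 18.9 = 5581.41.

5581.41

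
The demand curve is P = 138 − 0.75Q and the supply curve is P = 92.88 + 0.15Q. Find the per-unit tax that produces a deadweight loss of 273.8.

22.2

Competitive equilibrium: 138 − 0.75Q = 92.88 + 0.15Q → Q* = 50.1333, P* = 100.4.
A tax t gives ΔQ = t/0.9 and wedge t, so DWL = t²/1.8.
t²/1.8 = 273.8 → t² = 492.84 → t = 22.2.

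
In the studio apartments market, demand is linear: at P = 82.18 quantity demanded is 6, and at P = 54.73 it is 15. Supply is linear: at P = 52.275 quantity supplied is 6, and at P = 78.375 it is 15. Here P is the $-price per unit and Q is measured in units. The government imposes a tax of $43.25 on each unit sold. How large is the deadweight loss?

$157.19

Demand slope = (54.73 − 82.18)/(15 − 6) = −3.05, so P = 100.48 − 3.05Q.
Supply slope = (78.375 − 52.275)/(15 − 6) = 2.9, so P = 34.875 + 2.9Q.
Competitive equilibrium: 100.48 − 3.05Q = 34.875 + 2.9Q → Q* = 11.0261, P* = 66.8505.
With the tax, the buyer price exceeds the seller price by 43.25: (100.48 − 3.05Q) − (34.875 + 2.9Q) = 43.25 → Q' = 3.7571.
ΔQ = 11.0261 − 3.7571 = 7.269; the wedge equals the tax, 43.25.
DWL = ½ × 7.269 × 43.25 = $157.19.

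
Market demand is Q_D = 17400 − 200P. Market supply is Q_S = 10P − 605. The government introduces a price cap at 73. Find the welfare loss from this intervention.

In inverse form: demand P = 87 − 0.005Q, supply P = 60.5 + 0.1Q.
Competitive equilibrium: 87 − 0.005Q = 60.5 + 0.1Q → Q* = 252.381, P* = 85.7381.
At the ceiling P = 73, quantity supplied = (73 − 60.5)/0.1 = 125.
Willingness to pay at Q' = 125: 87 − 0.005·125 = 86.375.
ΔQ = 252.381 − 125 = 127.381; wedge = 86.375 − 73 = 13.375.
The triangle = ½ × 127.381 × 13.375 = 851.86.

851.86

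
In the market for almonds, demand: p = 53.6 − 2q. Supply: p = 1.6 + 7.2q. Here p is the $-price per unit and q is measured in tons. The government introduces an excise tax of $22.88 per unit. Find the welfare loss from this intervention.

Competitive equilibrium: 53.6 − 2q = 1.6 + 7.2q → q* = 5.6522, p* = 42.2957.
With the tax, the buyer price exceeds the seller price by 22.88: (53.6 − 2q) − (1.6 + 7.2q) = 22.88 → q' = 3.1652.
Δq = 5.6522 − 3.1652 = 2.487; the wedge equals the tax, 22.88.
The triangle = ½ × 2.487 × 22.88 = $28.45.

$28.45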